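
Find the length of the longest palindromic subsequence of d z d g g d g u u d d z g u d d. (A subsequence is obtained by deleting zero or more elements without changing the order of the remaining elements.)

10

One longest palindromic subsequence is ddgduudgdd (positions 1,3,5,6,8,9,11,13,15,16); it reads the same forward and backward, and the interval DP gives dp[1][16] = 10.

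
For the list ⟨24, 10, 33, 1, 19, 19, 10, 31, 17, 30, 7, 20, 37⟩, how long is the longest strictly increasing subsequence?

Scanning left to right, the best length ending at each element is: 24→1, 10→1, 33→2, 1→1, 19→2, 19→2, 10→2, 31→3, 17→3, 30→4, 7→2, 20→4, 37→5.
So the longest increasing subsequence has length 5, e.g. 1, 10, 17, 30, 37.

5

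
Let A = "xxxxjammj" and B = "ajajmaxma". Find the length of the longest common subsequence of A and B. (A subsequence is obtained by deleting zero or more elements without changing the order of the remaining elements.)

4

A longest common subsequence is jamm (length 4); the LCS DP confirms no longer common subsequence exists.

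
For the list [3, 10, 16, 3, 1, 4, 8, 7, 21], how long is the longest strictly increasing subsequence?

Let dp[i] be the longest increasing subsequence ending at position i. Then dp = [1, 2, 3, 1, 1, 2, 3, 3, 4].
The maximum is 4; one witness is 3, 10, 16, 21 at positions 1,2,3,9.

4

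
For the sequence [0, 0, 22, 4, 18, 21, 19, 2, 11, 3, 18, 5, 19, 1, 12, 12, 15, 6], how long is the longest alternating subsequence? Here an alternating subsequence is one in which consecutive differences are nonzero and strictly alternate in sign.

13

Track the best alternating length ending on an up-step vs a down-step at each position: up/down = 1/1, 1/1, 2/1, 2/3, 4/3, 4/3, 4/5, 2/5, 6/5, 6/7, 8/5, 8/9, 10/5, 2/11, 12/11, 12/11, 12/11, 12/13.
The maximum over both is 13; one such subsequence is 0, 22, 4, 18, 2, 11, 3, 18, 5, 19, 1, 12, 6.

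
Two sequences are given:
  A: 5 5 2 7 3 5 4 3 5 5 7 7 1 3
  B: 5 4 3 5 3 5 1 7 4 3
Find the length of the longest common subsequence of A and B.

7

A longest common subsequence is 5, 3, 5, 3, 5, 7, 3 (length 7); the LCS DP confirms no longer common subsequence exists.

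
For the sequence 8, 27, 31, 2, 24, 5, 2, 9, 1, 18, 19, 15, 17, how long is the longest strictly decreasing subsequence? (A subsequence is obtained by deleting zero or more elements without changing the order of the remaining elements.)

Let dp[i] be the longest decreasing subsequence ending at position i. Then dp = [1, 1, 1, 2, 2, 3, 4, 3, 5, 3, 3, 4, 4].
The maximum is 5; one witness is 27, 24, 5, 2, 1 at positions 2,5,6,7,9.

5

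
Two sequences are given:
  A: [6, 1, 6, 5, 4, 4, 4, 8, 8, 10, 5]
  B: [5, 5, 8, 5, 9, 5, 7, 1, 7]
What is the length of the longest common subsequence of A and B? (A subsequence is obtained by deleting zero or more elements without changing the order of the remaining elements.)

A longest common subsequence is 5, 8, 5 (length 3); the LCS DP confirms no longer common subsequence exists.

3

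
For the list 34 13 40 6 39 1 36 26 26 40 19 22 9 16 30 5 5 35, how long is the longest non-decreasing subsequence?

5

Scanning left to right, the best length ending at each element is: 34→1, 13→1, 40→2, 6→1, 39→2, 1→1, 36→2, 26→2, 26→3, 40→4, 19→2, 22→3, 9→2, 16→3, 30→4, 5→2, 5→3, 35→5.
So the longest non-decreasing subsequence has length 5, e.g. 13, 26, 26, 30, 35.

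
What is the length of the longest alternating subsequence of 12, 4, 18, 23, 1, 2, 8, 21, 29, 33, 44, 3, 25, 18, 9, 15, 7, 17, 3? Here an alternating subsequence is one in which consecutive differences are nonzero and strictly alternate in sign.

Track the best alternating length ending on an up-step vs a down-step at each position: up/down = 1/1, 1/2, 3/1, 3/1, 1/4, 5/4, 5/4, 5/4, 5/1, 5/1, 5/1, 5/6, 7/6, 7/8, 7/8, 9/8, 7/10, 11/8, 5/12.
The maximum over both is 12; one such subsequence is 12, 4, 18, 1, 8, 3, 25, 9, 15, 7, 17, 3.

12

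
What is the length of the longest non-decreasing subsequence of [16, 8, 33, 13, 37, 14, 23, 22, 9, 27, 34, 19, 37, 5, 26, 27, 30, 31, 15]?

Scanning left to right, the best length ending at each element is: 16→1, 8→1, 33→2, 13→2, 37→3, 14→3, 23→4, 22→4, 9→2, 27→5, 34→6, 19→4, 37→7, 5→1, 26→5, 27→6, 30→7, 31→8, 15→4.
So the longest non-decreasing subsequence has length 8, e.g. 8, 13, 14, 23, 27, 27, 30, 31.

8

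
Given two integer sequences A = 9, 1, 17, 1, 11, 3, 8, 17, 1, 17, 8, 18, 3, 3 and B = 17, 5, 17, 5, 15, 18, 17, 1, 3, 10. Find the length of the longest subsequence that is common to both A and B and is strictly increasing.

A longest common strictly increasing subsequence is 17, 18 (length 2); it appears in order in both A and B, and no longer such subsequence exists.

2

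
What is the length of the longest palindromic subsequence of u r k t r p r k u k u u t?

7

One longest palindromic subsequence is ukrprku (positions 1,3,5,6,7,10,12); it reads the same forward and backward, and the interval DP gives dp[1][13] = 7.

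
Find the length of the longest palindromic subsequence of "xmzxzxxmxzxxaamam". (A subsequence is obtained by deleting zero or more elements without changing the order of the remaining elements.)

9

One longest palindromic subsequence is mxxxmxxxm (positions 2,4,6,7,8,9,11,12,17); it reads the same forward and backward, and the interval DP gives dp[1][17] = 9.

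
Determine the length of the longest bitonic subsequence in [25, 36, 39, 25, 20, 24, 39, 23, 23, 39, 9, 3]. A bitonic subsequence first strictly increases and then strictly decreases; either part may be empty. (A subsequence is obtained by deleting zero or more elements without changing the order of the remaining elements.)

8

Let inc[i] be the LIS ending at i and dec[i] the longest strictly decreasing subsequence starting at i. inc = [1, 2, 3, 1, 1, 2, 3, 2, 2, 3, 1, 1], dec = [5, 6, 6, 5, 3, 4, 4, 3, 3, 3, 2, 1].
max_i inc[i]+dec[i]−1 = 8, with one witness 25, 36, 39, 25, 24, 23, 9, 3.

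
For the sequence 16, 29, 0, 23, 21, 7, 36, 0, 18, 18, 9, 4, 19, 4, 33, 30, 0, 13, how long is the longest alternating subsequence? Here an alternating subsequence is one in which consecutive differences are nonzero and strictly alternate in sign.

14

Track the best alternating length ending on an up-step vs a down-step at each position: up/down = 1/1, 2/1, 1/3, 4/3, 4/5, 4/5, 6/1, 1/7, 8/7, 8/7, 8/9, 8/9, 10/7, 8/11, 12/7, 12/13, 1/13, 14/13.
The maximum over both is 14; one such subsequence is 16, 29, 0, 23, 21, 36, 0, 18, 9, 19, 4, 33, 0, 13.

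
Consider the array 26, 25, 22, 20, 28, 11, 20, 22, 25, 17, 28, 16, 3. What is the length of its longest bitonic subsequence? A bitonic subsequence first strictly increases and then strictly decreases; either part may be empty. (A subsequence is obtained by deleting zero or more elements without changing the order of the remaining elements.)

One longest bitonic subsequence is 26, 25, 22, 20, 17, 16, 3 (positions 1,2,3,7,10,12,13): it rises to 26 then falls. Length 7 is optimal.

7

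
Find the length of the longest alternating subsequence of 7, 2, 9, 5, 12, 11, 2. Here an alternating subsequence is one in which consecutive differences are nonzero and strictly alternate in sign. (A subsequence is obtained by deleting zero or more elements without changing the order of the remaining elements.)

6

A longest alternating subsequence is 7, 2, 9, 5, 12, 11 (positions 1,2,3,4,5,6); its 5 consecutive differences strictly alternate in sign, and length 6 is optimal.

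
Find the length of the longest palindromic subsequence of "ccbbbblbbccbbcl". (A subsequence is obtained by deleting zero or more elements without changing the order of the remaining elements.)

Using dp[i][j] = 2 + dp[i+1][j−1] if the ends match, else max(dp[i+1][j], dp[i][j−1]):
dp[1][15] = 11. A witness is cbbbblbbbbc at positions 2,3,4,5,6,7,8,9,12,13,14.

11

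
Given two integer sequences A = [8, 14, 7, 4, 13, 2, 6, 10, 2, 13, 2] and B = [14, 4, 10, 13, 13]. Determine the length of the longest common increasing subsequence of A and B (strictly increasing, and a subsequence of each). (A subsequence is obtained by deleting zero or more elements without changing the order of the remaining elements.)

A longest common strictly increasing subsequence is 4, 10, 13 (length 3); it appears in order in both A and B, and no longer such subsequence exists.

3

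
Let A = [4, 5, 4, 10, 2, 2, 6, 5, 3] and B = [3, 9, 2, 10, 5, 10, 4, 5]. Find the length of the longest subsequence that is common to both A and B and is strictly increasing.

For each value that appears in both, track the longest common increasing run ending there.
The best achievable length is 2; one witness is 2, 5 (A-positions 5,8, B-positions 3,5).

2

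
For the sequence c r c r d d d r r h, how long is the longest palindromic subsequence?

7

One longest palindromic subsequence is rrdddrr (positions 2,4,5,6,7,8,9); it reads the same forward and backward, and the interval DP gives dp[1][10] = 7.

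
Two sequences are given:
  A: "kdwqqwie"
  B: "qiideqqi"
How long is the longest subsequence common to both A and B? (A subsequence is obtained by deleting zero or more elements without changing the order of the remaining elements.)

Backtracking the LCS table gives one alignment: d (A2,B4) → q (A4,B6) → q (A5,B7) → i (A7,B8).
So the longest common subsequence has length 4.

4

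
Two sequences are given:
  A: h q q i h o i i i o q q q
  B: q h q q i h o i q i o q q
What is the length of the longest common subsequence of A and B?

11

A longest common subsequence is hqqihoiioqq (length 11); the LCS DP confirms no longer common subsequence exists.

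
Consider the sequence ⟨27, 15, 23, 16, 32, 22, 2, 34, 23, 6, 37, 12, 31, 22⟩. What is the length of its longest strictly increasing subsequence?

5

Let dp[i] be the longest increasing subsequence ending at position i. Then dp = [1, 1, 2, 2, 3, 3, 1, 4, 4, 2, 5, 3, 5, 4].
The maximum is 5; one witness is 15, 23, 32, 34, 37 at positions 2,3,5,8,11.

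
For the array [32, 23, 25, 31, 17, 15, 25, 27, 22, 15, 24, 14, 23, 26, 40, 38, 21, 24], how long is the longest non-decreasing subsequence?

5

Let dp[i] be the longest non-decreasing subsequence ending at position i. Then dp = [1, 1, 2, 3, 1, 1, 3, 4, 2, 2, 3, 1, 3, 4, 5, 5, 3, 4].
The maximum is 5; one witness is 23, 25, 25, 27, 40 at positions 2,3,7,8,15.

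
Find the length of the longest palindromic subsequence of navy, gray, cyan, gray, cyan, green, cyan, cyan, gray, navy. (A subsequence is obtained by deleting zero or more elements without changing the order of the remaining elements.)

One longest palindromic subsequence is navy gray cyan cyan green cyan cyan gray navy (positions 1,2,3,5,6,7,8,9,10); it reads the same forward and backward, and the interval DP gives dp[1][10] = 9.

9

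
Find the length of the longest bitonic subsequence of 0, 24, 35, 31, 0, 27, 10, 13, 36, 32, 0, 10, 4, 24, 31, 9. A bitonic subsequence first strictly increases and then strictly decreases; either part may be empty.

Let inc[i] be the LIS ending at i and dec[i] the longest strictly decreasing subsequence starting at i. inc = [1, 2, 3, 3, 1, 3, 2, 3, 4, 4, 1, 2, 2, 4, 5, 3], dec = [1, 4, 6, 5, 1, 4, 2, 3, 4, 3, 1, 2, 1, 2, 2, 1].
max_i inc[i]+dec[i]−1 = 8, with one witness 0, 24, 35, 31, 27, 13, 10, 9.

8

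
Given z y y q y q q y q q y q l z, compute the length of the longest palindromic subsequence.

Using dp[i][j] = 2 + dp[i+1][j−1] if the ends match, else max(dp[i+1][j], dp[i][j−1]):
dp[1][14] = 11. A witness is zqyqqyqqyqz at positions 1,4,5,6,7,8,9,10,11,12,14.

11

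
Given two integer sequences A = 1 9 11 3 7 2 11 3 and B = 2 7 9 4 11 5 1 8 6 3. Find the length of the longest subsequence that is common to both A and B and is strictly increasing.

For each value that appears in both, track the longest common increasing run ending there.
The best achievable length is 2; one witness is 9, 11 (A-positions 2,3, B-positions 3,5).

2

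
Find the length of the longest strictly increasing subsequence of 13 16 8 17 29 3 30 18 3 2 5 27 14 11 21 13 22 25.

7

One longest increasing subsequence is 13, 16, 17, 18, 21, 22, 25 (positions 1,2,4,8,15,17,18), of length 7; no longer one exists.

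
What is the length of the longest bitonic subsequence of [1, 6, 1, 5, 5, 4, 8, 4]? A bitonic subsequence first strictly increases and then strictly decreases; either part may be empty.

4

Let inc[i] be the LIS ending at i and dec[i] the longest strictly decreasing subsequence starting at i. inc = [1, 2, 1, 2, 2, 2, 3, 2], dec = [1, 3, 1, 2, 2, 1, 2, 1].
max_i inc[i]+dec[i]−1 = 4, with one witness 1, 6, 5, 4.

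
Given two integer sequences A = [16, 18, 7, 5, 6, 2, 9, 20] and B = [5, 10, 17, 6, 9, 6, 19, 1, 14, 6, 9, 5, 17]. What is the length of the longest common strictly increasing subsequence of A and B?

A longest common strictly increasing subsequence is 5, 6, 9 (length 3); it appears in order in both A and B, and no longer such subsequence exists.

3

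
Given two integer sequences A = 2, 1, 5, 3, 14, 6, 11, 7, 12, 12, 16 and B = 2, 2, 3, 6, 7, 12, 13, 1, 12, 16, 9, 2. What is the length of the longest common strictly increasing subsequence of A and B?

For each value that appears in both, track the longest common increasing run ending there.
The best achievable length is 6; one witness is 2, 3, 6, 7, 12, 16 (A-positions 1,4,6,8,9,11, B-positions 1,3,4,5,6,10).

6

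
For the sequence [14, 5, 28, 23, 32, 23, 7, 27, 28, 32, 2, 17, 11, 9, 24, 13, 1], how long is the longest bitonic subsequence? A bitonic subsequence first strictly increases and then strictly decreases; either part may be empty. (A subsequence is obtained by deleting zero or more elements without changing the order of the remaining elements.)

Let inc[i] be the LIS ending at i and dec[i] the longest strictly decreasing subsequence starting at i. inc = [1, 1, 2, 2, 3, 2, 2, 3, 4, 5, 1, 3, 3, 3, 4, 4, 1], dec = [4, 3, 6, 5, 6, 5, 3, 5, 5, 5, 2, 4, 3, 2, 3, 2, 1].
max_i inc[i]+dec[i]−1 = 9, with one witness 14, 23, 27, 28, 32, 17, 11, 9, 1.

9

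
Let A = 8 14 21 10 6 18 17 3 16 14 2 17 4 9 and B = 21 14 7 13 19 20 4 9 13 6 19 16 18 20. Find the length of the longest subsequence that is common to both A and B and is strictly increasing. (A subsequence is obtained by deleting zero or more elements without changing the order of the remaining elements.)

2

A longest common strictly increasing subsequence is 4, 9 (length 2); it appears in order in both A and B, and no longer such subsequence exists.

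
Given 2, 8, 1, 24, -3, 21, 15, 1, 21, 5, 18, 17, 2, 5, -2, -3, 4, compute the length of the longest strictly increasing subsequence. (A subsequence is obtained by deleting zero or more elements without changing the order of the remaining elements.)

Let dp[i] be the longest increasing subsequence ending at position i. Then dp = [1, 2, 1, 3, 1, 3, 3, 2, 4, 3, 4, 4, 3, 4, 2, 1, 4].
The maximum is 4; one witness is 2, 8, 15, 21 at positions 1,2,7,9.

4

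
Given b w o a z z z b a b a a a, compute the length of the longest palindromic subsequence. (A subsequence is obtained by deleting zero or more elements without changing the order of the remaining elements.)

One longest palindromic subsequence is bazzzab (positions 1,4,5,6,7,9,10); it reads the same forward and backward, and the interval DP gives dp[1][13] = 7.

7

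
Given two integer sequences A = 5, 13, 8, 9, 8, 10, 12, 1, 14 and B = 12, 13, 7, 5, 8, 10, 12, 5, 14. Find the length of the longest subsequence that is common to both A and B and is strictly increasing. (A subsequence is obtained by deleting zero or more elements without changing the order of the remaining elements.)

5

For each value that appears in both, track the longest common increasing run ending there.
The best achievable length is 5; one witness is 5, 8, 10, 12, 14 (A-positions 1,3,6,7,9, B-positions 4,5,6,7,9).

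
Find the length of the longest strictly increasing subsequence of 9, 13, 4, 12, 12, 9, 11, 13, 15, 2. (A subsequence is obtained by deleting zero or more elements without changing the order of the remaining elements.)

5

Scanning left to right, the best length ending at each element is: 9→1, 13→2, 4→1, 12→2, 12→2, 9→2, 11→3, 13→4, 15→5, 2→1.
So the longest increasing subsequence has length 5, e.g. 4, 9, 11, 13, 15.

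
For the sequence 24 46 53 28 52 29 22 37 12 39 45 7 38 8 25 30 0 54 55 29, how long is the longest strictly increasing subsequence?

8

Let dp[i] be the longest increasing subsequence ending at position i. Then dp = [1, 2, 3, 2, 3, 3, 1, 4, 1, 5, 6, 1, 5, 2, 3, 4, 1, 7, 8, 4].
The maximum is 8; one witness is 24, 28, 29, 37, 39, 45, 54, 55 at positions 1,4,6,8,10,11,18,19.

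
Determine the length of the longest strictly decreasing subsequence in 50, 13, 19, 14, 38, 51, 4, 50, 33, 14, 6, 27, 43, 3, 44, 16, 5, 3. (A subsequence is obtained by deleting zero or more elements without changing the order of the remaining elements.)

One longest decreasing subsequence is 50, 38, 33, 14, 6, 5, 3 (positions 1,5,9,10,11,17,18), of length 7; no longer one exists.

7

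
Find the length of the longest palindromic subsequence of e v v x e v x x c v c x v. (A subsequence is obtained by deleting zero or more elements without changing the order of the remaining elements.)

One longest palindromic subsequence is vxvxxvxv (positions 2,4,6,7,8,10,12,13); it reads the same forward and backward, and the interval DP gives dp[1][13] = 8.

8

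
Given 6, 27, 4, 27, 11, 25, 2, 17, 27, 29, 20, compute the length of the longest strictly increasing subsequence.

5

Scanning left to right, the best length ending at each element is: 6→1, 27→2, 4→1, 27→2, 11→2, 25→3, 2→1, 17→3, 27→4, 29→5, 20→4.
So the longest increasing subsequence has length 5, e.g. 6, 11, 25, 27, 29.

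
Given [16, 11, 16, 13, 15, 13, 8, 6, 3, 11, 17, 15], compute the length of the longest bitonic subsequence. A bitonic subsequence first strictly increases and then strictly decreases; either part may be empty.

7

One longest bitonic subsequence is 11, 16, 15, 13, 8, 6, 3 (positions 2,3,5,6,7,8,9): it rises to 16 then falls. Length 7 is optimal.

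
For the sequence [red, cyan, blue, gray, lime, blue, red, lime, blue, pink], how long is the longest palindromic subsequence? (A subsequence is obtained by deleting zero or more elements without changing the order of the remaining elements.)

Using dp[i][j] = 2 + dp[i+1][j−1] if the ends match, else max(dp[i+1][j], dp[i][j−1]):
dp[1][10] = 5. A witness is blue lime red lime blue at positions 3,5,7,8,9.

5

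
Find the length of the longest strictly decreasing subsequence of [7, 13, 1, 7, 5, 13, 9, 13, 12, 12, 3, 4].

One longest decreasing subsequence is 13, 7, 5, 3 (positions 2,4,5,11), of length 4; no longer one exists.

4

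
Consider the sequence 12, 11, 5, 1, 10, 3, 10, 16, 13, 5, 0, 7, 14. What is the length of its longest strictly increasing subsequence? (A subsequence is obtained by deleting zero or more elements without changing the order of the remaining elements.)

One longest increasing subsequence is 1, 3, 10, 13, 14 (positions 4,6,7,9,13), of length 5; no longer one exists.

5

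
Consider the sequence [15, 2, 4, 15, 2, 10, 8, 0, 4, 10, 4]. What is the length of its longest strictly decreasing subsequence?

Scanning left to right, the best length ending at each element is: 15→1, 2→2, 4→2, 15→1, 2→3, 10→2, 8→3, 0→4, 4→4, 10→2, 4→4.
So the longest decreasing subsequence has length 4, e.g. 15, 4, 2, 0.

4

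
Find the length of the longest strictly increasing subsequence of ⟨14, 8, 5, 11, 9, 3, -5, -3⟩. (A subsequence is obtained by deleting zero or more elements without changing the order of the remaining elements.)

One longest increasing subsequence is 8, 11 (positions 2,4), of length 2; no longer one exists.

2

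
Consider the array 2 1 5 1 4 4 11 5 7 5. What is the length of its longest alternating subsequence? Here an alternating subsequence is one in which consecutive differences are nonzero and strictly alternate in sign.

Track the best alternating length ending on an up-step vs a down-step at each position: up/down = 1/1, 1/2, 3/1, 1/4, 5/4, 5/4, 5/1, 5/6, 7/6, 5/8.
The maximum over both is 8; one such subsequence is 2, 1, 5, 1, 11, 5, 7, 5.

8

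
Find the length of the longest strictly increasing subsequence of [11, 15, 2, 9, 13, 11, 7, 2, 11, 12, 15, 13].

5

Scanning left to right, the best length ending at each element is: 11→1, 15→2, 2→1, 9→2, 13→3, 11→3, 7→2, 2→1, 11→3, 12→4, 15→5, 13→5.
So the longest increasing subsequence has length 5, e.g. 2, 9, 11, 12, 15.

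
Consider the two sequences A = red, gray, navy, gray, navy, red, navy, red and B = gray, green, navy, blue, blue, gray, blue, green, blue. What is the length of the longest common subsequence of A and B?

Backtracking the LCS table gives one alignment: gray (A2,B1) → navy (A3,B3) → gray (A4,B6).
So the longest common subsequence has length 3.

3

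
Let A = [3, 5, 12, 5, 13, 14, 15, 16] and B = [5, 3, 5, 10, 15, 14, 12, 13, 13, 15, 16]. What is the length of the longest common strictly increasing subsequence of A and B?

6

A longest common strictly increasing subsequence is 3, 5, 12, 13, 15, 16 (length 6); it appears in order in both A and B, and no longer such subsequence exists.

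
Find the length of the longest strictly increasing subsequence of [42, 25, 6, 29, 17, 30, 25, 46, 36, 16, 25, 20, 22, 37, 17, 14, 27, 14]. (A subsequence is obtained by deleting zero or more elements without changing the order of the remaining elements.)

One longest increasing subsequence is 25, 29, 30, 36, 37 (positions 2,4,6,9,14), of length 5; no longer one exists.

5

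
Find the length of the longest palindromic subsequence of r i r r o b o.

One longest palindromic subsequence is obo (positions 5,6,7); it reads the same forward and backward, and the interval DP gives dp[1][7] = 3.

3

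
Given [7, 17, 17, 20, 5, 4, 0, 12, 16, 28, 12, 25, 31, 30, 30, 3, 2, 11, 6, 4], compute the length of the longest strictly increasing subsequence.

Scanning left to right, the best length ending at each element is: 7→1, 17→2, 17→2, 20→3, 5→1, 4→1, 0→1, 12→2, 16→3, 28→4, 12→2, 25→4, 31→5, 30→5, 30→5, 3→2, 2→2, 11→3, 6→3, 4→3.
So the longest increasing subsequence has length 5, e.g. 7, 17, 20, 28, 31.

5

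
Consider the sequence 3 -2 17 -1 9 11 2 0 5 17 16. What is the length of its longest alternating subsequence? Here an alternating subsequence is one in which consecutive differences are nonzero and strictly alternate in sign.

8

Track the best alternating length ending on an up-step vs a down-step at each position: up/down = 1/1, 1/2, 3/1, 3/4, 5/4, 5/4, 5/6, 5/6, 7/6, 7/1, 7/8.
The maximum over both is 8; one such subsequence is 3, -2, 17, -1, 9, 2, 17, 16.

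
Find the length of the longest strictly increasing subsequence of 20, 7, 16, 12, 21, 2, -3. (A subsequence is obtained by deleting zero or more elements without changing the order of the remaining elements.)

Let dp[i] be the longest increasing subsequence ending at position i. Then dp = [1, 1, 2, 2, 3, 1, 1].
The maximum is 3; one witness is 7, 16, 21 at positions 2,3,5.

3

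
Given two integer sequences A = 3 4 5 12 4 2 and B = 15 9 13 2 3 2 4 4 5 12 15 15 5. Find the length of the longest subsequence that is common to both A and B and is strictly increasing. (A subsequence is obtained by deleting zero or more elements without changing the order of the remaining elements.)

4

A longest common strictly increasing subsequence is 3, 4, 5, 12 (length 4); it appears in order in both A and B, and no longer such subsequence exists.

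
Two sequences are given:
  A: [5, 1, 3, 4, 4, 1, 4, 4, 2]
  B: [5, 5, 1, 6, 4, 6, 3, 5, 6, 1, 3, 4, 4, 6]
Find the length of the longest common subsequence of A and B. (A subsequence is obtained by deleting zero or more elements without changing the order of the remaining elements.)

A longest common subsequence is 5, 1, 3, 1, 4, 4 (length 6); the LCS DP confirms no longer common subsequence exists.

6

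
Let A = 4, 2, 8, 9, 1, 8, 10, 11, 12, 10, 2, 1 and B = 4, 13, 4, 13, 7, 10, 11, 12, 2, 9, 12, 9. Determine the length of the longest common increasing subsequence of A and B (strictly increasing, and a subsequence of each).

A longest common strictly increasing subsequence is 4, 10, 11, 12 (length 4); it appears in order in both A and B, and no longer such subsequence exists.

4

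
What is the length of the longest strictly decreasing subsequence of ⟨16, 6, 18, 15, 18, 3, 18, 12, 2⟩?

4

Let dp[i] be the longest decreasing subsequence ending at position i. Then dp = [1, 2, 1, 2, 1, 3, 1, 3, 4].
The maximum is 4; one witness is 16, 6, 3, 2 at positions 1,2,6,9.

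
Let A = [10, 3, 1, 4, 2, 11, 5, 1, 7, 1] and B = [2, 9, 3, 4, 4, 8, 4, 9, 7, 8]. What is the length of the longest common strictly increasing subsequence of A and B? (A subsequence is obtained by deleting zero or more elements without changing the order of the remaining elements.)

3

A longest common strictly increasing subsequence is 3, 4, 7 (length 3); it appears in order in both A and B, and no longer such subsequence exists.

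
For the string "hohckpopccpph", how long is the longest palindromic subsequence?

Using dp[i][j] = 2 + dp[i+1][j−1] if the ends match, else max(dp[i+1][j], dp[i][j−1]):
dp[1][13] = 8. A witness is hppccpph at positions 1,6,8,9,10,11,12,13.

8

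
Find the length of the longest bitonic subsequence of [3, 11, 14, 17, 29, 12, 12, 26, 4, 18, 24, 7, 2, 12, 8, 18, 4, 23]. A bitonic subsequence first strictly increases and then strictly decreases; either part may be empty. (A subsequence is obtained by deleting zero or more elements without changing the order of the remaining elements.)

One longest bitonic subsequence is 3, 11, 14, 17, 29, 26, 24, 12, 8, 4 (positions 1,2,3,4,5,8,11,14,15,17): it rises to 29 then falls. Length 10 is optimal.

10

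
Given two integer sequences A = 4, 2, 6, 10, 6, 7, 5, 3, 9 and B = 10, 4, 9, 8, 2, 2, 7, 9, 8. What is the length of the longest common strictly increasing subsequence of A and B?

3

A longest common strictly increasing subsequence is 4, 7, 9 (length 3); it appears in order in both A and B, and no longer such subsequence exists.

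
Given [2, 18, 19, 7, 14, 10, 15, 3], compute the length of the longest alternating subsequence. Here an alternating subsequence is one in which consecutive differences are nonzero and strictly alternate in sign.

7

A longest alternating subsequence is 2, 18, 7, 14, 10, 15, 3 (positions 1,2,4,5,6,7,8); its 6 consecutive differences strictly alternate in sign, and length 7 is optimal.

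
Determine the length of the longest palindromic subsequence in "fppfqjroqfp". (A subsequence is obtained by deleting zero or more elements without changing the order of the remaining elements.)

7

One longest palindromic subsequence is pfqoqfp (positions 2,4,5,8,9,10,11); it reads the same forward and backward, and the interval DP gives dp[1][11] = 7.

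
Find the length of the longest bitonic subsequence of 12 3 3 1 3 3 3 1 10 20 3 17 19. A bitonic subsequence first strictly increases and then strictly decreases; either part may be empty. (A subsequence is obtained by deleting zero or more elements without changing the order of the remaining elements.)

5

Let inc[i] be the LIS ending at i and dec[i] the longest strictly decreasing subsequence starting at i. inc = [1, 1, 1, 1, 2, 2, 2, 1, 3, 4, 2, 4, 5], dec = [3, 2, 2, 1, 2, 2, 2, 1, 2, 2, 1, 1, 1].
max_i inc[i]+dec[i]−1 = 5, with one witness 1, 3, 10, 20, 19.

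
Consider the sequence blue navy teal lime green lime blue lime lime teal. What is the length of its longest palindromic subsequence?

7

One longest palindromic subsequence is teal lime lime blue lime lime teal (positions 3,4,6,7,8,9,10); it reads the same forward and backward, and the interval DP gives dp[1][10] = 7.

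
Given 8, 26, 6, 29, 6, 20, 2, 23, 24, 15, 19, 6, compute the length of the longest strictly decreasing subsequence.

Let dp[i] be the longest decreasing subsequence ending at position i. Then dp = [1, 1, 2, 1, 2, 2, 3, 2, 2, 3, 3, 4].
The maximum is 4; one witness is 26, 20, 15, 6 at positions 2,6,10,12.

4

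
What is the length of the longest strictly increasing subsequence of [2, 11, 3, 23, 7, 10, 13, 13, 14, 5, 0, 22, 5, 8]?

Let dp[i] be the longest increasing subsequence ending at position i. Then dp = [1, 2, 2, 3, 3, 4, 5, 5, 6, 3, 1, 7, 3, 4].
The maximum is 7; one witness is 2, 3, 7, 10, 13, 14, 22 at positions 1,3,5,6,7,9,12.

7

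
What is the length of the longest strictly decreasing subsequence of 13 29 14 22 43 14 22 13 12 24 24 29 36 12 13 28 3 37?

6

Scanning left to right, the best length ending at each element is: 13→1, 29→1, 14→2, 22→2, 43→1, 14→3, 22→2, 13→4, 12→5, 24→2, 24→2, 29→2, 36→2, 12→5, 13→4, 28→3, 3→6, 37→2.
So the longest decreasing subsequence has length 6, e.g. 29, 22, 14, 13, 12, 3.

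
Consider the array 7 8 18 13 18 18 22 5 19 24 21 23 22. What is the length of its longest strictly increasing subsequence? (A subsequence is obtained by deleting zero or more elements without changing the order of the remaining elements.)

7

Let dp[i] be the longest increasing subsequence ending at position i. Then dp = [1, 2, 3, 3, 4, 4, 5, 1, 5, 6, 6, 7, 7].
The maximum is 7; one witness is 7, 8, 13, 18, 19, 21, 23 at positions 1,2,4,5,9,11,12.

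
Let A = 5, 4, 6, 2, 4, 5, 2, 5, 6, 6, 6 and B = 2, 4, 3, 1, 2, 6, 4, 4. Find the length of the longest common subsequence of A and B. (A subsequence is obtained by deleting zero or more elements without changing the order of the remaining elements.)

4

A longest common subsequence is 2, 4, 2, 6 (length 4); the LCS DP confirms no longer common subsequence exists.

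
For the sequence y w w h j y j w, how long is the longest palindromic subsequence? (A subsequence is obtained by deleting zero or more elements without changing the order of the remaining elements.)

One longest palindromic subsequence is wjyjw (positions 2,5,6,7,8); it reads the same forward and backward, and the interval DP gives dp[1][8] = 5.

5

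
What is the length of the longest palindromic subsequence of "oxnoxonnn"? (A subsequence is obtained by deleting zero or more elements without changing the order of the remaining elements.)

5

Using dp[i][j] = 2 + dp[i+1][j−1] if the ends match, else max(dp[i+1][j], dp[i][j−1]):
dp[1][9] = 5. A witness is noxon at positions 3,4,5,6,9.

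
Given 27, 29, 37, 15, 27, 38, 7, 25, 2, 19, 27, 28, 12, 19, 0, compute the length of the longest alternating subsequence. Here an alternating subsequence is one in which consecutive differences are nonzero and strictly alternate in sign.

A longest alternating subsequence is 27, 29, 15, 27, 7, 25, 2, 19, 12, 19, 0 (positions 1,2,4,5,7,8,9,10,13,14,15); its 10 consecutive differences strictly alternate in sign, and length 11 is optimal.

11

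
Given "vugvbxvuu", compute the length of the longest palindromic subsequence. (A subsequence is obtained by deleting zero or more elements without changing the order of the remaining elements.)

5

One longest palindromic subsequence is uvxvu (positions 2,4,6,7,9); it reads the same forward and backward, and the interval DP gives dp[1][9] = 5.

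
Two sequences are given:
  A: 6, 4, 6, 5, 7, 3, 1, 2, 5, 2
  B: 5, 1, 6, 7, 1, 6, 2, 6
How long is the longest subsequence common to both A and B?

4

A longest common subsequence is 6, 7, 1, 2 (length 4); the LCS DP confirms no longer common subsequence exists.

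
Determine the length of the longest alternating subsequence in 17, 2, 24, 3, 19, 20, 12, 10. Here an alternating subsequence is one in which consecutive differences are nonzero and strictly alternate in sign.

A longest alternating subsequence is 17, 2, 24, 3, 19, 12 (positions 1,2,3,4,5,7); its 5 consecutive differences strictly alternate in sign, and length 6 is optimal.

6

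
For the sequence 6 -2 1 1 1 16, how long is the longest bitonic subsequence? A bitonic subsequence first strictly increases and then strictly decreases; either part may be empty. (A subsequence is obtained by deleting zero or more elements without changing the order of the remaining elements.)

One longest bitonic subsequence is -2, 1, 16 (positions 2,3,6): it rises to 16 then falls. Length 3 is optimal.

3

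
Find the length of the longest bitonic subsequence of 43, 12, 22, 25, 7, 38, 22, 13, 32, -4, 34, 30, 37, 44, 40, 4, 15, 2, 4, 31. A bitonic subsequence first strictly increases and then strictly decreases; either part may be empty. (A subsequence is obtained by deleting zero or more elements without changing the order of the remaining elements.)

10

One longest bitonic subsequence is 12, 22, 25, 32, 34, 37, 44, 40, 15, 4 (positions 2,3,4,9,11,13,14,15,17,19): it rises to 44 then falls. Length 10 is optimal.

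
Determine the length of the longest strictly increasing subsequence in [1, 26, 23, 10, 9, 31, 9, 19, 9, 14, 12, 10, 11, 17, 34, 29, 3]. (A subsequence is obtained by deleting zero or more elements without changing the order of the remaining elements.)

Let dp[i] be the longest increasing subsequence ending at position i. Then dp = [1, 2, 2, 2, 2, 3, 2, 3, 2, 3, 3, 3, 4, 5, 6, 6, 2].
The maximum is 6; one witness is 1, 9, 10, 11, 17, 34 at positions 1,5,12,13,14,15.

6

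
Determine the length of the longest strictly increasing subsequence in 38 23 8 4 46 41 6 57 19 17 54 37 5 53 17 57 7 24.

6

One longest increasing subsequence is 4, 6, 19, 37, 53, 57 (positions 4,7,9,12,14,16), of length 6; no longer one exists.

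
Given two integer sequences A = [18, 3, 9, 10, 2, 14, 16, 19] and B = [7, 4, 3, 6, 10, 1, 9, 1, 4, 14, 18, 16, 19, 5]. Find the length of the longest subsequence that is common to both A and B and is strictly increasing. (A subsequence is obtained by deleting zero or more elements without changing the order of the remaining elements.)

5

For each value that appears in both, track the longest common increasing run ending there.
The best achievable length is 5; one witness is 3, 10, 14, 16, 19 (A-positions 2,4,6,7,8, B-positions 3,5,10,12,13).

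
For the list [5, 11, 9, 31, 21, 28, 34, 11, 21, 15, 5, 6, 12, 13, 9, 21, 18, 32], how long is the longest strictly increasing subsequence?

7

Let dp[i] be the longest increasing subsequence ending at position i. Then dp = [1, 2, 2, 3, 3, 4, 5, 3, 4, 4, 1, 2, 4, 5, 3, 6, 6, 7].
The maximum is 7; one witness is 5, 9, 11, 12, 13, 21, 32 at positions 1,3,8,13,14,16,18.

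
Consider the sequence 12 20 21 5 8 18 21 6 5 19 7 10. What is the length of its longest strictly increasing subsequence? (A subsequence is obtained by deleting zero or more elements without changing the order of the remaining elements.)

Let dp[i] be the longest increasing subsequence ending at position i. Then dp = [1, 2, 3, 1, 2, 3, 4, 2, 1, 4, 3, 4].
The maximum is 4; one witness is 5, 8, 18, 21 at positions 4,5,6,7.

4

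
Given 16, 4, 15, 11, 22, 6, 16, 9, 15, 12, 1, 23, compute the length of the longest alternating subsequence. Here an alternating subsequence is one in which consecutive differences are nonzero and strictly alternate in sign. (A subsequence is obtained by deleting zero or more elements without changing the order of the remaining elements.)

11

Track the best alternating length ending on an up-step vs a down-step at each position: up/down = 1/1, 1/2, 3/2, 3/4, 5/1, 3/6, 7/6, 7/8, 9/8, 9/10, 1/10, 11/1.
The maximum over both is 11; one such subsequence is 16, 4, 15, 11, 22, 6, 16, 9, 15, 12, 23.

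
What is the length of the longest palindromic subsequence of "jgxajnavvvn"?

5

Using dp[i][j] = 2 + dp[i+1][j−1] if the ends match, else max(dp[i+1][j], dp[i][j−1]):
dp[1][11] = 5. A witness is nvvvn at positions 6,8,9,10,11.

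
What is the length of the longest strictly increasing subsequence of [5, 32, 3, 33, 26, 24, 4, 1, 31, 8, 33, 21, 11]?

Let dp[i] be the longest increasing subsequence ending at position i. Then dp = [1, 2, 1, 3, 2, 2, 2, 1, 3, 3, 4, 4, 4].
The maximum is 4; one witness is 5, 26, 31, 33 at positions 1,5,9,11.

4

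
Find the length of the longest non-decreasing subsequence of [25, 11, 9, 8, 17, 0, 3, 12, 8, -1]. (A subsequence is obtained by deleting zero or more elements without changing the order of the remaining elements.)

Scanning left to right, the best length ending at each element is: 25→1, 11→1, 9→1, 8→1, 17→2, 0→1, 3→2, 12→3, 8→3, -1→1.
So the longest non-decreasing subsequence has length 3, e.g. 0, 3, 12.

3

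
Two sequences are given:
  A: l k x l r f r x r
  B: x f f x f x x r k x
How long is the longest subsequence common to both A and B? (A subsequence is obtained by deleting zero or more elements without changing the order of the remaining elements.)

4

A longest common subsequence is xfrx (length 4); the LCS DP confirms no longer common subsequence exists.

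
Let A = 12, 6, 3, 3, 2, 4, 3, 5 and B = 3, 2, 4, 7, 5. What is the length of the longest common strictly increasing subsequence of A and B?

3

A longest common strictly increasing subsequence is 3, 4, 5 (length 3); it appears in order in both A and B, and no longer such subsequence exists.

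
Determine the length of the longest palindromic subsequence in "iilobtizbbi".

5

One longest palindromic subsequence is ibbbi (positions 1,5,9,10,11); it reads the same forward and backward, and the interval DP gives dp[1][11] = 5.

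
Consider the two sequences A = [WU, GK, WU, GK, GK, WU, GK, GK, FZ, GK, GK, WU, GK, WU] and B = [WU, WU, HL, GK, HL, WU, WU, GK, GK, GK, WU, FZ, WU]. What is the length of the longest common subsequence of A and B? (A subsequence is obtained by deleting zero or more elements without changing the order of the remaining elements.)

9

A longest common subsequence is WU, GK, WU, WU, GK, GK, GK, WU, WU (length 9); the LCS DP confirms no longer common subsequence exists.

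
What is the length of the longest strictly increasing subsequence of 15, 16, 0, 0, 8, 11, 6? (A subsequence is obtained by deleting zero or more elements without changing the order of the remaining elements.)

3

One longest increasing subsequence is 0, 8, 11 (positions 3,5,6), of length 3; no longer one exists.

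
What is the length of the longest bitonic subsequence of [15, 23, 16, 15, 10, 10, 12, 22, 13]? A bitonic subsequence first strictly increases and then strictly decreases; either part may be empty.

5

One longest bitonic subsequence is 15, 23, 16, 15, 13 (positions 1,2,3,4,9): it rises to 23 then falls. Length 5 is optimal.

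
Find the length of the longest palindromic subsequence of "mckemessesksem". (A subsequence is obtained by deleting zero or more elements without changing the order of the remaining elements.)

9

One longest palindromic subsequence is messessem (positions 1,4,7,8,9,10,12,13,14); it reads the same forward and backward, and the interval DP gives dp[1][14] = 9.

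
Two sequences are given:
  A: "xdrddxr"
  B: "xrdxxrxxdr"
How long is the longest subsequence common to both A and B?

A longest common subsequence is xdrdr (length 5); the LCS DP confirms no longer common subsequence exists.

5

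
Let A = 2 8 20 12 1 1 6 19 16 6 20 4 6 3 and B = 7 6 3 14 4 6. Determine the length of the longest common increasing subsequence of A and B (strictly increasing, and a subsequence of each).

2

A longest common strictly increasing subsequence is 4, 6 (length 2); it appears in order in both A and B, and no longer such subsequence exists.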